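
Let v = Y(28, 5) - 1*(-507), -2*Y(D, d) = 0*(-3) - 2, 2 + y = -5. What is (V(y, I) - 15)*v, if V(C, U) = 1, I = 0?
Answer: -7112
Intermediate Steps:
y = -7 (y = -2 - 5 = -7)
Y(D, d) = 1 (Y(D, d) = -(0*(-3) - 2)/2 = -(0 - 2)/2 = -½*(-2) = 1)
v = 508 (v = 1 - 1*(-507) = 1 + 507 = 508)
(V(y, I) - 15)*v = (1 - 15)*508 = -14*508 = -7112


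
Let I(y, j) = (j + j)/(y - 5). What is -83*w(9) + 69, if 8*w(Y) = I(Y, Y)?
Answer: 357/16 ≈ 22.313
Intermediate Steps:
I(y, j) = 2*j/(-5 + y) (I(y, j) = (2*j)/(-5 + y) = 2*j/(-5 + y))
w(Y) = Y/(4*(-5 + Y)) (w(Y) = (2*Y/(-5 + Y))/8 = Y/(4*(-5 + Y)))
-83*w(9) + 69 = -83*9/(4*(-5 + 9)) + 69 = -83*9/(4*4) + 69 = -83*9/16 + 69 = -747/16 + 69 = 357/16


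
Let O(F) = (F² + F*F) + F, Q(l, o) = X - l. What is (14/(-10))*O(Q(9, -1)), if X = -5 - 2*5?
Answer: -7896/5 ≈ -1579.2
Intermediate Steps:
X = -15 (X = -5 - 10 = -15)
Q(l, o) = -15 - l
O(F) = F + 2*F² (O(F) = (F² + F²) + F = 2*F² + F = F + 2*F²)
(14/(-10))*O(Q(9, -1)) = (14/(-10))*((-15 - 1*9)*(1 + 2*(-15 - 1*9))) = (14*(-⅒))*((-15 - 9)*(1 + 2*(-15 - 9))) = -(-168)*(1 + 2*(-24))/5 = -(-168)*(1 - 48)/5 = -(-168)*(-47)/5 = -7/5*1128 = -7896/5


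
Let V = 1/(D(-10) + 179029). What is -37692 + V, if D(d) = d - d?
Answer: -6747961067/179029 ≈ -37692.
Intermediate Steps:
D(d) = 0
V = 1/179029 (V = 1/(0 + 179029) = 1/179029 ≈ 5.5857e-6)
-37692 + V = -37692 + 1/179029 = -6747961067/179029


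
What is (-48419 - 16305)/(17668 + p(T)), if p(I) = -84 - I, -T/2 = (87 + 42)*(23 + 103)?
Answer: -16181/12523 ≈ -1.2921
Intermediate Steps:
T = -32508 (T = -2*(87 + 42)*(23 + 103) = -258*126 = -2*16254 = -32508)
(-48419 - 16305)/(17668 + p(T)) = (-48419 - 16305)/(17668 + (-84 - 1*(-32508))) = -64724/(17668 + (-84 + 32508)) = -64724/(17668 + 32424) = -64724/50092 = -64724*1/50092 = -16181/12523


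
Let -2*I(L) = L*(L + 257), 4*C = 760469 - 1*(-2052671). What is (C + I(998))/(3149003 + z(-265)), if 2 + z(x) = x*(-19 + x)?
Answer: 77040/3224261 ≈ 0.023894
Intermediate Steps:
C = 703285 (C = (760469 - 1*(-2052671))/4 = (760469 + 2052671)/4 = (¼)*2813140 = 703285)
z(x) = -2 + x*(-19 + x)
I(L) = -L*(257 + L)/2 (I(L) = -L*(L + 257)/2 = -L*(257 + L)/2)
(C + I(998))/(3149003 + z(-265)) = (703285 - ½*998*(257 + 998))/(3149003 + (-2 + (-265)² - 19*(-265))) = (703285 - ½*998*1255)/(3149003 + (-2 + 70225 + 5035)) = (703285 - 626245)/(3149003 + 75258) = 77040/3224261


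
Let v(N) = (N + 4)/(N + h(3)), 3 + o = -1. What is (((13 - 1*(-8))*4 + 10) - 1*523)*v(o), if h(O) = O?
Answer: 0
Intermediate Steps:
o = -4 (o = -3 - 1 = -4)
v(N) = (4 + N)/(3 + N) (v(N) = (N + 4)/(N + 3) = (4 + N)/(3 + N))
(((13 - 1*(-8))*4 + 10) - 1*523)*v(o) = (((13 - 1*(-8))*4 + 10) - 1*523)*((4 - 4)/(3 - 4)) = (((13 + 8)*4 + 10) - 523)*(0/(-1)) = ((21*4 + 10) - 523)*(-1*0) = ((84 + 10) - 523)*0 = (94 - 523)*0 = -429*0 = 0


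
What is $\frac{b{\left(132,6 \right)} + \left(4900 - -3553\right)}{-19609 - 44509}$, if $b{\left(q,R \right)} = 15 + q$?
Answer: $- \frac{4300}{32059} \approx -0.13413$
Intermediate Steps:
$\frac{b{\left(132,6 \right)} + \left(4900 - -3553\right)}{-19609 - 44509} = \frac{\left(15 + 132\right) + \left(4900 - -3553\right)}{-19609 - 44509} = \frac{147 + \left(4900 + 3553\right)}{-64118} = \left(147 + 8453\right) \left(- \frac{1}{64118}\right) = 8600 \left(- \frac{1}{64118}\right) = - \frac{4300}{32059}$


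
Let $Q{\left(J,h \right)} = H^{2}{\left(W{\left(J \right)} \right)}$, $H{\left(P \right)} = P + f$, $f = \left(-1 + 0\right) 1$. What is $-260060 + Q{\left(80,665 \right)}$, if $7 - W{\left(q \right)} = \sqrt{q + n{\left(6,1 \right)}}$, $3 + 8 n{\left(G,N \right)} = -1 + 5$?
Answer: $-260060 + \frac{\left(24 - \sqrt{1282}\right)^{2}}{16} \approx -2.6005 \cdot 10^{5}$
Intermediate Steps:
$n{\left(G,N \right)} = \frac{1}{8}$ ($n{\left(G,N \right)} = - \frac{3}{8} + \frac{-1 + 5}{8} = - \frac{3}{8} + \frac{1}{8} \cdot 4 = - \frac{3}{8} + \frac{1}{2} = \frac{1}{8}$)
$f = -1$ ($f = \left(-1\right) 1 = -1$)
$W{\left(q \right)} = 7 - \sqrt{\frac{1}{8} + q}$ ($W{\left(q \right)} = 7 - \sqrt{q + \frac{1}{8}} = 7 - \sqrt{\frac{1}{8} + q}$)
$H{\left(P \right)} = -1 + P$ ($H{\left(P \right)} = P - 1 = -1 + P$)
$Q{\left(J,h \right)} = \left(6 - \frac{\sqrt{2 + 16 J}}{4}\right)^{2}$ ($Q{\left(J,h \right)} = \left(-1 - \left(-7 + \frac{\sqrt{2 + 16 J}}{4}\right)\right)^{2} = \left(6 - \frac{\sqrt{2 + 16 J}}{4}\right)^{2}$)
$-260060 + Q{\left(80,665 \right)} = -260060 + \frac{\left(-24 + \sqrt{2} \sqrt{1 + 8 \cdot 80}\right)^{2}}{16} = -260060 + \frac{\left(-24 + \sqrt{2} \sqrt{1 + 640}\right)^{2}}{16} = -260060 + \frac{\left(-24 + \sqrt{2} \sqrt{641}\right)^{2}}{16} = -260060 + \frac{\left(-24 + \sqrt{1282}\right)^{2}}{16}$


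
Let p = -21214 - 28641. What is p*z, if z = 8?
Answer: -398840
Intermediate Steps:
p = -49855
p*z = -49855*8 = -398840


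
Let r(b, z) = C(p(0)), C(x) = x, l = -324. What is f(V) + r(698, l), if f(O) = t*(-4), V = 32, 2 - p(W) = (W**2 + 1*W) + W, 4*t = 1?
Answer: 1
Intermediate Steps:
t = 1/4 (t = (1/4)*1 = 1/4 ≈ 0.25000)
p(W) = 2 - W**2 - 2*W (p(W) = 2 - ((W**2 + 1*W) + W) = 2 - ((W**2 + W) + W) = 2 - ((W + W**2) + W) = 2 - (W**2 + 2*W) = 2 + (-W**2 - 2*W) = 2 - W**2 - 2*W)
r(b, z) = 2 (r(b, z) = 2 - 1*0**2 - 2*0 = 2 - 1*0 + 0 = 2 + 0 + 0 = 2)
f(O) = -1 (f(O) = (1/4)*(-4) = -1)
f(V) + r(698, l) = -1 + 2 = 1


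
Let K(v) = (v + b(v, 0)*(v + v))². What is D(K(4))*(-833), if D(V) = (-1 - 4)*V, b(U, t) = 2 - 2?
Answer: 66640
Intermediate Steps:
b(U, t) = 0
K(v) = v² (K(v) = (v + 0*(v + v))² = (v + 0*(2*v))² = (v + 0)² = v²)
D(V) = -5*V
D(K(4))*(-833) = -5*4²*(-833) = -5*16*(-833) = -80*(-833) = 66640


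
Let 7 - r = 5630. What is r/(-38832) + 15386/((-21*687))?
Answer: -24587911/26677584 ≈ -0.92167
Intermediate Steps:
r = -5623 (r = 7 - 1*5630 = 7 - 5630 = -5623)
r/(-38832) + 15386/((-21*687)) = -5623/(-38832) + 15386/((-21*687)) = -5623*(-1/38832) + 15386/(-14427) = 5623/38832 + 15386*(-1/14427) = 5623/38832 - 2198/2061 = -24587911/26677584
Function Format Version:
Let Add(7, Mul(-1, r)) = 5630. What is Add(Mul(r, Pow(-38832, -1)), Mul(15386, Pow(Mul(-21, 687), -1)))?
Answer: Rational(-24587911, 26677584) ≈ -0.92167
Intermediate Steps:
r = -5623 (r = Add(7, Mul(-1, 5630)) = Add(7, -5630) = -5623)
Add(Mul(r, Pow(-38832, -1)), Mul(15386, Pow(Mul(-21, 687), -1))) = Add(Mul(-5623, Pow(-38832, -1)), Mul(15386, Pow(Mul(-21, 687), -1))) = Add(Mul(-5623, Rational(-1, 38832)), Mul(15386, Pow(-14427, -1))) = Add(Rational(5623, 38832), Mul(15386, Rational(-1, 14427))) = Add(Rational(5623, 38832), Rational(-2198, 2061)) = Rational(-24587911, 26677584)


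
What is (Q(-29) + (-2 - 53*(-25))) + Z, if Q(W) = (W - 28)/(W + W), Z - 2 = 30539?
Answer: 1848169/58 ≈ 31865.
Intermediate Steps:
Z = 30541 (Z = 2 + 30539 = 30541)
Q(W) = (-28 + W)/(2*W) (Q(W) = (-28 + W)/((2*W)) = (-28 + W)*(1/(2*W)) = (-28 + W)/(2*W))
(Q(-29) + (-2 - 53*(-25))) + Z = ((1/2)*(-28 - 29)/(-29) + (-2 - 53*(-25))) + 30541 = ((1/2)*(-1/29)*(-57) + (-2 + 1325)) + 30541 = (57/58 + 1323) + 30541 = 76791/58 + 30541 = 1848169/58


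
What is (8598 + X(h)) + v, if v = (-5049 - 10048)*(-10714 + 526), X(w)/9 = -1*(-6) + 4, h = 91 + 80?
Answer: 153816924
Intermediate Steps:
h = 171
X(w) = 90 (X(w) = 9*(-1*(-6) + 4) = 9*(6 + 4) = 9*10 = 90)
v = 153808236 (v = -15097*(-10188) = 153808236)
(8598 + X(h)) + v = (8598 + 90) + 153808236 = 8688 + 153808236 = 153816924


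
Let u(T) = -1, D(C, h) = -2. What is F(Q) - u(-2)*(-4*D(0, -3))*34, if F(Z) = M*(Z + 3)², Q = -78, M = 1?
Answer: 5897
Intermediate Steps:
F(Z) = (3 + Z)² (F(Z) = 1*(Z + 3)² = 1*(3 + Z)² = (3 + Z)²)
F(Q) - u(-2)*(-4*D(0, -3))*34 = (3 - 78)² - (-(-4)*(-2))*34 = (-75)² - (-1*8)*34 = 5625 - (-8)*34 = 5625 - 1*(-272) = 5625 + 272 = 5897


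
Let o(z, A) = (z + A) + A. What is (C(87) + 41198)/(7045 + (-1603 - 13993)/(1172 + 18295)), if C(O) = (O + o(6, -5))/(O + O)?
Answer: 6645231945/1136215186 ≈ 5.8486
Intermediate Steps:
o(z, A) = z + 2*A (o(z, A) = (A + z) + A = z + 2*A)
C(O) = (-4 + O)/(2*O) (C(O) = (O + (6 + 2*(-5)))/(O + O) = (O + (6 - 10))/((2*O)) = (O - 4)*(1/(2*O)) = (-4 + O)*(1/(2*O)) = (-4 + O)/(2*O))
(C(87) + 41198)/(7045 + (-1603 - 13993)/(1172 + 18295)) = ((1/2)*(-4 + 87)/87 + 41198)/(7045 + (-1603 - 13993)/(1172 + 18295)) = ((1/2)*(1/87)*83 + 41198)/(7045 - 15596/19467) = (83/174 + 41198)/(7045 - 15596*1/19467) = 7168535/(174*(7045 - 2228/2781)) = 7168535/(174*(19589917/2781)) = (7168535/174)*(2781/19589917) = 6645231945/1136215186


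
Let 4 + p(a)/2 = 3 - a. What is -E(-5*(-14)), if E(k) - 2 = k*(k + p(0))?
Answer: -4762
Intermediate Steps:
p(a) = -2 - 2*a (p(a) = -8 + 2*(3 - a) = -8 + (6 - 2*a) = -2 - 2*a)
E(k) = 2 + k*(-2 + k) (E(k) = 2 + k*(k + (-2 - 2*0)) = 2 + k*(k + (-2 + 0)) = 2 + k*(k - 2) = 2 + k*(-2 + k))
-E(-5*(-14)) = -(2 + (-5*(-14))**2 - (-10)*(-14)) = -(2 + 70**2 - 2*70) = -(2 + 4900 - 140) = -1*4762 = -4762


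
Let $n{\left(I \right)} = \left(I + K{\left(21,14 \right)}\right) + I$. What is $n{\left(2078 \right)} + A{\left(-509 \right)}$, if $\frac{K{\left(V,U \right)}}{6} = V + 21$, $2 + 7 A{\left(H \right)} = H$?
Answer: $4335$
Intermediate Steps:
$A{\left(H \right)} = - \frac{2}{7} + \frac{H}{7}$
$K{\left(V,U \right)} = 126 + 6 V$ ($K{\left(V,U \right)} = 6 \left(V + 21\right) = 6 \left(21 + V\right) = 126 + 6 V$)
$n{\left(I \right)} = 252 + 2 I$ ($n{\left(I \right)} = \left(I + \left(126 + 6 \cdot 21\right)\right) + I = \left(I + \left(126 + 126\right)\right) + I = \left(I + 252\right) + I = \left(252 + I\right) + I = 252 + 2 I$)
$n{\left(2078 \right)} + A{\left(-509 \right)} = \left(252 + 2 \cdot 2078\right) + \left(- \frac{2}{7} + \frac{1}{7} \left(-509\right)\right) = \left(252 + 4156\right) - 73 = 4408 - 73 = 4335$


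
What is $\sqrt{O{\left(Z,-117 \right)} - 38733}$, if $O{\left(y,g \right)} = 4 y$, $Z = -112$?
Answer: $i \sqrt{39181} \approx 197.94 i$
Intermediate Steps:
$\sqrt{O{\left(Z,-117 \right)} - 38733} = \sqrt{4 \left(-112\right) - 38733} = \sqrt{-448 - 38733} = \sqrt{-39181} = i \sqrt{39181}$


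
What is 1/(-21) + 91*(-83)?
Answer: -158614/21 ≈ -7553.0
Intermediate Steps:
1/(-21) + 91*(-83) = -1/21 - 7553 = -158614/21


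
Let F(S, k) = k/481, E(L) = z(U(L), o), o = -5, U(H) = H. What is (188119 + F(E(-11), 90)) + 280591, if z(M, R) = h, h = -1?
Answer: 225449600/481 ≈ 4.6871e+5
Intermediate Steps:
z(M, R) = -1
E(L) = -1
F(S, k) = k/481 (F(S, k) = k*(1/481) = k/481)
(188119 + F(E(-11), 90)) + 280591 = (188119 + (1/481)*90) + 280591 = (188119 + 90/481) + 280591 = 90485329/481 + 280591 = 225449600/481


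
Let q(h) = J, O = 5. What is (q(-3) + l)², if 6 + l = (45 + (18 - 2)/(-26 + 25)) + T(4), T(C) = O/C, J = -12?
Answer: 2401/16 ≈ 150.06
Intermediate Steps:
q(h) = -12
T(C) = 5/C
l = 97/4 (l = -6 + ((45 + (18 - 2)/(-26 + 25)) + 5/4) = -6 + ((45 + 16/(-1)) + 5*(¼)) = -6 + ((45 + 16*(-1)) + 5/4) = -6 + ((45 - 16) + 5/4) = -6 + (29 + 5/4) = -6 + 121/4 = 97/4 ≈ 24.250)
(q(-3) + l)² = (-12 + 97/4)² = (49/4)² = 2401/16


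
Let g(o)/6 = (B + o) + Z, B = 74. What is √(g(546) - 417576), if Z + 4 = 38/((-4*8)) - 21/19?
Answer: I*√2390650338/76 ≈ 643.35*I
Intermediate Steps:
Z = -1913/304 (Z = -4 + (38/((-4*8)) - 21/19) = -4 + (38/(-32) - 21*1/19) = -4 + (38*(-1/32) - 21/19) = -4 + (-19/16 - 21/19) = -4 - 697/304 = -1913/304 ≈ -6.2928)
g(o) = 61749/152 + 6*o (g(o) = 6*((74 + o) - 1913/304) = 6*(20583/304 + o) = 61749/152 + 6*o)
√(g(546) - 417576) = √((61749/152 + 6*546) - 417576) = √((61749/152 + 3276) - 417576) = √(559701/152 - 417576) = √(-62911851/152) = I*√2390650338/76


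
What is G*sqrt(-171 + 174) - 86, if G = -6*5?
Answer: -86 - 30*sqrt(3) ≈ -137.96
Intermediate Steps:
G = -30
G*sqrt(-171 + 174) - 86 = -30*sqrt(-171 + 174) - 86 = -30*sqrt(3) - 86 = -86 - 30*sqrt(3)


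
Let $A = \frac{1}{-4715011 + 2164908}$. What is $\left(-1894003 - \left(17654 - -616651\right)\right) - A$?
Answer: $- \frac{6447445815723}{2550103} \approx -2.5283 \cdot 10^{6}$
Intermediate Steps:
$A = - \frac{1}{2550103}$ ($A = \frac{1}{-2550103} = - \frac{1}{2550103} \approx -3.9214 \cdot 10^{-7}$)
$\left(-1894003 - \left(17654 - -616651\right)\right) - A = \left(-1894003 - \left(17654 - -616651\right)\right) - - \frac{1}{2550103} = \left(-1894003 - \left(17654 + 616651\right)\right) + \frac{1}{2550103} = \left(-1894003 - 634305\right) + \frac{1}{2550103} = -2528308 + \frac{1}{2550103} = - \frac{6447445815723}{2550103}$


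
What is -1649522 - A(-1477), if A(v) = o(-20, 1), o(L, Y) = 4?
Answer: -1649526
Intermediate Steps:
A(v) = 4
-1649522 - A(-1477) = -1649522 - 1*4 = -1649522 - 4 = -1649526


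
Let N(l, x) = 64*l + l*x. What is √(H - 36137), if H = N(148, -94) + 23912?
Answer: I*√16665 ≈ 129.09*I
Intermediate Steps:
H = 19472 (H = 148*(64 - 94) + 23912 = 148*(-30) + 23912 = -4440 + 23912 = 19472)
√(H - 36137) = √(19472 - 36137) = √(-16665) = I*√16665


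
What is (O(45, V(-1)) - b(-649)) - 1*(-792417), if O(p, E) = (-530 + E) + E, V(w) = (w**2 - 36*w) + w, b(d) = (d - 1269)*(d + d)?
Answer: -1697605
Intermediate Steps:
b(d) = 2*d*(-1269 + d) (b(d) = (-1269 + d)*(2*d) = 2*d*(-1269 + d))
V(w) = w**2 - 35*w
O(p, E) = -530 + 2*E
(O(45, V(-1)) - b(-649)) - 1*(-792417) = ((-530 + 2*(-(-35 - 1))) - 2*(-649)*(-1269 - 649)) - 1*(-792417) = ((-530 + 2*(-1*(-36))) - 2*(-649)*(-1918)) + 792417 = ((-530 + 2*36) - 1*2489564) + 792417 = ((-530 + 72) - 2489564) + 792417 = (-458 - 2489564) + 792417 = -2490022 + 792417 = -1697605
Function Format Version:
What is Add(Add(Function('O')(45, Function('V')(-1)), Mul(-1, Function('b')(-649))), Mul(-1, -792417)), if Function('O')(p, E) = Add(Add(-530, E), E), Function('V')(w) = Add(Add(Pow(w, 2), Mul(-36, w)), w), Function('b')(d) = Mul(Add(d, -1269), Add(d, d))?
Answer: -1697605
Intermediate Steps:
Function('b')(d) = Mul(2, d, Add(-1269, d)) (Function('b')(d) = Mul(Add(-1269, d), Mul(2, d)) = Mul(2, d, Add(-1269, d)))
Function('V')(w) = Add(Pow(w, 2), Mul(-35, w))
Function('O')(p, E) = Add(-530, Mul(2, E))
Add(Add(Function('O')(45, Function('V')(-1)), Mul(-1, Function('b')(-649))), Mul(-1, -792417)) = Add(Add(Add(-530, Mul(2, Mul(-1, Add(-35, -1)))), Mul(-1, Mul(2, -649, Add(-1269, -649)))), Mul(-1, -792417)) = Add(Add(Add(-530, Mul(2, Mul(-1, -36))), Mul(-1, Mul(2, -649, -1918))), 792417) = Add(Add(Add(-530, Mul(2, 36)), Mul(-1, 2489564)), 792417) = Add(Add(Add(-530, 72), -2489564), 792417) = Add(Add(-458, -2489564), 792417) = Add(-2490022, 792417) = -1697605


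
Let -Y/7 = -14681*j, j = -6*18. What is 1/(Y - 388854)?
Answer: -1/11487690 ≈ -8.7050e-8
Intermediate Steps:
j = -108
Y = -11098836 (Y = -(-102767)*(-108) = -7*1585548 = -11098836)
1/(Y - 388854) = 1/(-11098836 - 388854) = 1/(-11487690) = -1/11487690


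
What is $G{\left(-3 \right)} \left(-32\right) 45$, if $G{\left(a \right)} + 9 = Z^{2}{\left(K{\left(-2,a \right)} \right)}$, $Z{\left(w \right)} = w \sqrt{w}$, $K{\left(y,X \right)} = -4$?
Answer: $105120$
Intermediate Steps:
$Z{\left(w \right)} = w^{\frac{3}{2}}$
$G{\left(a \right)} = -73$ ($G{\left(a \right)} = -9 + \left(\left(-4\right)^{\frac{3}{2}}\right)^{2} = -9 + \left(- 8 i\right)^{2} = -9 - 64 = -73$)
$G{\left(-3 \right)} \left(-32\right) 45 = \left(-73\right) \left(-32\right) 45 = 2336 \cdot 45 = 105120$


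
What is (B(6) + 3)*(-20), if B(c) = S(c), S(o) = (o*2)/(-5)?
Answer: -12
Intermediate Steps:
S(o) = -2*o/5 (S(o) = (2*o)*(-⅕) = -2*o/5)
B(c) = -2*c/5
(B(6) + 3)*(-20) = (-⅖*6 + 3)*(-20) = (-12/5 + 3)*(-20) = (⅗)*(-20) = -12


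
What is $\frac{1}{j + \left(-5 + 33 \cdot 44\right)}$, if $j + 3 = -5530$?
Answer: $- \frac{1}{4086} \approx -0.00024474$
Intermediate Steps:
$j = -5533$ ($j = -3 - 5530 = -5533$)
$\frac{1}{j + \left(-5 + 33 \cdot 44\right)} = \frac{1}{-5533 + \left(-5 + 33 \cdot 44\right)} = \frac{1}{-5533 + \left(-5 + 1452\right)} = \frac{1}{-5533 + 1447} = \frac{1}{-4086} = - \frac{1}{4086}$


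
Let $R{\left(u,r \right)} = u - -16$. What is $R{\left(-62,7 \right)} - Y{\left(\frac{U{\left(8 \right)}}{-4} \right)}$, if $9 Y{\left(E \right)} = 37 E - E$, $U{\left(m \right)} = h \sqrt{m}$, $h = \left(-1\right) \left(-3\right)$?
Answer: $-46 + 6 \sqrt{2} \approx -37.515$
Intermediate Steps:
$h = 3$
$R{\left(u,r \right)} = 16 + u$ ($R{\left(u,r \right)} = u + 16 = 16 + u$)
$U{\left(m \right)} = 3 \sqrt{m}$
$Y{\left(E \right)} = 4 E$ ($Y{\left(E \right)} = \frac{37 E - E}{9} = \frac{36 E}{9} = 4 E$)
$R{\left(-62,7 \right)} - Y{\left(\frac{U{\left(8 \right)}}{-4} \right)} = \left(16 - 62\right) - 4 \frac{3 \sqrt{8}}{-4} = -46 - 4 \cdot 3 \cdot 2 \sqrt{2} \left(- \frac{1}{4}\right) = -46 - 4 \cdot 6 \sqrt{2} \left(- \frac{1}{4}\right) = -46 - 4 \left(- \frac{3 \sqrt{2}}{2}\right) = -46 - - 6 \sqrt{2} = -46 + 6 \sqrt{2}$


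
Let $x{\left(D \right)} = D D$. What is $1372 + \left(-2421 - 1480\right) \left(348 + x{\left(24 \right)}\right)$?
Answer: $-3603152$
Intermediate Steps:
$x{\left(D \right)} = D^{2}$
$1372 + \left(-2421 - 1480\right) \left(348 + x{\left(24 \right)}\right) = 1372 + \left(-2421 - 1480\right) \left(348 + 24^{2}\right) = 1372 - 3901 \left(348 + 576\right) = 1372 - 3604524 = -3603152$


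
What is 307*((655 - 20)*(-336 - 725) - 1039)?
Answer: -207155618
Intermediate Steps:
307*((655 - 20)*(-336 - 725) - 1039) = 307*(635*(-1061) - 1039) = 307*(-673735 - 1039) = 307*(-674774) = -207155618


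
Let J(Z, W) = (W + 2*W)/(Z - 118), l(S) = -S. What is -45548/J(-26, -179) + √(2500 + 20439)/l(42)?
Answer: -2186304/179 - √22939/42 ≈ -12218.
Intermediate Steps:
J(Z, W) = 3*W/(-118 + Z) (J(Z, W) = (3*W)/(-118 + Z) = 3*W/(-118 + Z))
-45548/J(-26, -179) + √(2500 + 20439)/l(42) = -45548/(3*(-179)/(-118 - 26)) + √(2500 + 20439)/((-1*42)) = -45548/(3*(-179)/(-144)) + √22939/(-42) = -45548/(3*(-179)*(-1/144)) + √22939*(-1/42) = -45548/179/48 - √22939/42 = -45548*48/179 - √22939/42 = -2186304/179 - √22939/42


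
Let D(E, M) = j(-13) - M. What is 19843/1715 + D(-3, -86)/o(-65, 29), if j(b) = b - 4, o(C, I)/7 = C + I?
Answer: 232481/20580 ≈ 11.296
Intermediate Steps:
o(C, I) = 7*C + 7*I (o(C, I) = 7*(C + I) = 7*C + 7*I)
j(b) = -4 + b
D(E, M) = -17 - M (D(E, M) = (-4 - 13) - M = -17 - M)
19843/1715 + D(-3, -86)/o(-65, 29) = 19843/1715 + (-17 - 1*(-86))/(7*(-65) + 7*29) = 19843*(1/1715) + (-17 + 86)/(-455 + 203) = 19843/1715 + 69/(-252) = 19843/1715 + 69*(-1/252) = 19843/1715 - 23/84 = 232481/20580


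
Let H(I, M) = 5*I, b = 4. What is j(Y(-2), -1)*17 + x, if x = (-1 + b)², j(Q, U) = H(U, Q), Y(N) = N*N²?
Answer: -76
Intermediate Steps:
Y(N) = N³
j(Q, U) = 5*U
x = 9 (x = (-1 + 4)² = 3² = 9)
j(Y(-2), -1)*17 + x = (5*(-1))*17 + 9 = -5*17 + 9 = -85 + 9 = -76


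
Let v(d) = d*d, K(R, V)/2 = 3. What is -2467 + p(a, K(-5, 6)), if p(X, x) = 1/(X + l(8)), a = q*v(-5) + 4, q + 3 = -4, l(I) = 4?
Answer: -411990/167 ≈ -2467.0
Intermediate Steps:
K(R, V) = 6 (K(R, V) = 2*3 = 6)
v(d) = d²
q = -7 (q = -3 - 4 = -7)
a = -171 (a = -7*(-5)² + 4 = -7*25 + 4 = -175 + 4 = -171)
p(X, x) = 1/(4 + X) (p(X, x) = 1/(X + 4) = 1/(4 + X))
-2467 + p(a, K(-5, 6)) = -2467 + 1/(4 - 171) = -2467 + 1/(-167) = -2467 - 1/167 = -411990/167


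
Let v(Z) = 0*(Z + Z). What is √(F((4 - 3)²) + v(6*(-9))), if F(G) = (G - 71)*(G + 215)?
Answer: 12*I*√105 ≈ 122.96*I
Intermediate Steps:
v(Z) = 0 (v(Z) = 0*(2*Z) = 0)
F(G) = (-71 + G)*(215 + G)
√(F((4 - 3)²) + v(6*(-9))) = √((-15265 + ((4 - 3)²)² + 144*(4 - 3)²) + 0) = √((-15265 + (1²)² + 144*1²) + 0) = √((-15265 + 1² + 144*1) + 0) = √((-15265 + 1 + 144) + 0) = √(-15120 + 0) = √(-15120) = 12*I*√105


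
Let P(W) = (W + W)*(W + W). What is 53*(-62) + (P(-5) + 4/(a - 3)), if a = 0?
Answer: -9562/3 ≈ -3187.3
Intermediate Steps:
P(W) = 4*W² (P(W) = (2*W)*(2*W) = 4*W²)
53*(-62) + (P(-5) + 4/(a - 3)) = 53*(-62) + (4*(-5)² + 4/(0 - 3)) = -3286 + (4*25 + 4/(-3)) = -3286 + (100 - ⅓*4) = -3286 + (100 - 4/3) = -3286 + 296/3 = -9562/3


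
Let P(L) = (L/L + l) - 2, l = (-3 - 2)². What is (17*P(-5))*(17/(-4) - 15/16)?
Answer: -4233/2 ≈ -2116.5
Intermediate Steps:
l = 25 (l = (-5)² = 25)
P(L) = 24 (P(L) = (L/L + 25) - 2 = (1 + 25) - 2 = 26 - 2 = 24)
(17*P(-5))*(17/(-4) - 15/16) = (17*24)*(17/(-4) - 15/16) = 408*(17*(-¼) - 15*1/16) = 408*(-17/4 - 15/16) = 408*(-83/16) = -4233/2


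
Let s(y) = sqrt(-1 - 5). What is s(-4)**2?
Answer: -6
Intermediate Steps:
s(y) = I*sqrt(6) (s(y) = sqrt(-6) = I*sqrt(6))
s(-4)**2 = (I*sqrt(6))**2 = -6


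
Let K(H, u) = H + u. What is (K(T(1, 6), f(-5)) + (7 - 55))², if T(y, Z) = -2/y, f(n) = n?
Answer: 3025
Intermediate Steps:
(K(T(1, 6), f(-5)) + (7 - 55))² = ((-2/1 - 5) + (7 - 55))² = ((-2*1 - 5) - 48)² = ((-2 - 5) - 48)² = (-7 - 48)² = (-55)² = 3025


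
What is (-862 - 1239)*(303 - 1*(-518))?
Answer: -1724921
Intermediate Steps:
(-862 - 1239)*(303 - 1*(-518)) = -2101*(303 + 518) = -2101*821 = -1724921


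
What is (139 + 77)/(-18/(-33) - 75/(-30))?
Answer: 4752/67 ≈ 70.925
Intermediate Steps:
(139 + 77)/(-18/(-33) - 75/(-30)) = 216/(-18*(-1/33) - 75*(-1/30)) = 216/(6/11 + 5/2) = 216/(67/22) = 216*(22/67) = 4752/67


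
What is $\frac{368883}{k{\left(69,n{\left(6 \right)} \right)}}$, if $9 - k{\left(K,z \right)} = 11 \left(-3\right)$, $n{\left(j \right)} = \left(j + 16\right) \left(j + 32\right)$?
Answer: $\frac{122961}{14} \approx 8782.9$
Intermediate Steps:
$n{\left(j \right)} = \left(16 + j\right) \left(32 + j\right)$
$k{\left(K,z \right)} = 42$ ($k{\left(K,z \right)} = 9 - 11 \left(-3\right) = 9 - -33 = 9 + 33 = 42$)
$\frac{368883}{k{\left(69,n{\left(6 \right)} \right)}} = \frac{368883}{42} = 368883 \cdot \frac{1}{42} = \frac{122961}{14}$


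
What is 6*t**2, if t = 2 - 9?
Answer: 294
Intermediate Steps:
t = -7
6*t**2 = 6*(-7)**2 = 6*49 = 294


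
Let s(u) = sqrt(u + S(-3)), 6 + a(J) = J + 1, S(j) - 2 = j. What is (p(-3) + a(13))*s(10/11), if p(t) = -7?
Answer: I*sqrt(11)/11 ≈ 0.30151*I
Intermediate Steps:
S(j) = 2 + j
a(J) = -5 + J (a(J) = -6 + (J + 1) = -6 + (1 + J) = -5 + J)
s(u) = sqrt(-1 + u) (s(u) = sqrt(u + (2 - 3)) = sqrt(u - 1) = sqrt(-1 + u))
(p(-3) + a(13))*s(10/11) = (-7 + (-5 + 13))*sqrt(-1 + 10/11) = (-7 + 8)*sqrt(-1 + 10*(1/11)) = 1*sqrt(-1 + 10/11) = 1*sqrt(-1/11) = 1*(I*sqrt(11)/11) = I*sqrt(11)/11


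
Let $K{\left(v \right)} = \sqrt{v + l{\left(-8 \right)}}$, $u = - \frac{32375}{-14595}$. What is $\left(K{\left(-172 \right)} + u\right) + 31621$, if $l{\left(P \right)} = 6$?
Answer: $\frac{13186882}{417} + i \sqrt{166} \approx 31623.0 + 12.884 i$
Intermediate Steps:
$u = \frac{925}{417}$ ($u = \left(-32375\right) \left(- \frac{1}{14595}\right) = \frac{925}{417} \approx 2.2182$)
$K{\left(v \right)} = \sqrt{6 + v}$ ($K{\left(v \right)} = \sqrt{v + 6} = \sqrt{6 + v}$)
$\left(K{\left(-172 \right)} + u\right) + 31621 = \left(\sqrt{6 - 172} + \frac{925}{417}\right) + 31621 = \left(\sqrt{-166} + \frac{925}{417}\right) + 31621 = \left(i \sqrt{166} + \frac{925}{417}\right) + 31621 = \left(\frac{925}{417} + i \sqrt{166}\right) + 31621 = \frac{13186882}{417} + i \sqrt{166}$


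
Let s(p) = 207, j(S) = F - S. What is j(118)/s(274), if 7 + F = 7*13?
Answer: -34/207 ≈ -0.16425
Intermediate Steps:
F = 84 (F = -7 + 7*13 = -7 + 91 = 84)
j(S) = 84 - S
j(118)/s(274) = (84 - 1*118)/207 = (84 - 118)*(1/207) = -34*1/207 = -34/207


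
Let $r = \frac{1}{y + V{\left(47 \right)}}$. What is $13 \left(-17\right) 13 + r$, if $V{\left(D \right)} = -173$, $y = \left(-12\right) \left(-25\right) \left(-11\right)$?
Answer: $- \frac{9977930}{3473} \approx -2873.0$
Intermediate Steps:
$y = -3300$ ($y = 300 \left(-11\right) = -3300$)
$r = - \frac{1}{3473}$ ($r = \frac{1}{-3300 - 173} = \frac{1}{-3473} = - \frac{1}{3473} \approx -0.00028794$)
$13 \left(-17\right) 13 + r = 13 \left(-17\right) 13 - \frac{1}{3473} = \left(-221\right) 13 - \frac{1}{3473} = -2873 - \frac{1}{3473} = - \frac{9977930}{3473}$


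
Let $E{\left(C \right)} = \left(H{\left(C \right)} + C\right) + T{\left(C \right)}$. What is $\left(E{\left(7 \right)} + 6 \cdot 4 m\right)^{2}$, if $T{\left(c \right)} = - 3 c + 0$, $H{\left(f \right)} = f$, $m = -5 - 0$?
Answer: $16129$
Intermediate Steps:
$m = -5$ ($m = -5 + 0 = -5$)
$T{\left(c \right)} = - 3 c$
$E{\left(C \right)} = - C$ ($E{\left(C \right)} = \left(C + C\right) - 3 C = 2 C - 3 C = - C$)
$\left(E{\left(7 \right)} + 6 \cdot 4 m\right)^{2} = \left(\left(-1\right) 7 + 6 \cdot 4 \left(-5\right)\right)^{2} = \left(-7 + 24 \left(-5\right)\right)^{2} = \left(-7 - 120\right)^{2} = \left(-127\right)^{2} = 16129$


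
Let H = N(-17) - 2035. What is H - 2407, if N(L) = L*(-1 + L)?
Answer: -4136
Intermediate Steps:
H = -1729 (H = -17*(-1 - 17) - 2035 = -17*(-18) - 2035 = 306 - 2035 = -1729)
H - 2407 = -1729 - 2407 = -4136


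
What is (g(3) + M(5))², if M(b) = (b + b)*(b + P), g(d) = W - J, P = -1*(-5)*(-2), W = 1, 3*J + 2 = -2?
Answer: 20449/9 ≈ 2272.1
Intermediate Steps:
J = -4/3 (J = -⅔ + (⅓)*(-2) = -⅔ - ⅔ = -4/3 ≈ -1.3333)
P = -10 (P = 5*(-2) = -10)
g(d) = 7/3 (g(d) = 1 - 1*(-4/3) = 1 + 4/3 = 7/3)
M(b) = 2*b*(-10 + b) (M(b) = (b + b)*(b - 10) = (2*b)*(-10 + b) = 2*b*(-10 + b))
(g(3) + M(5))² = (7/3 + 2*5*(-10 + 5))² = (7/3 + 2*5*(-5))² = (7/3 - 50)² = (-143/3)² = 20449/9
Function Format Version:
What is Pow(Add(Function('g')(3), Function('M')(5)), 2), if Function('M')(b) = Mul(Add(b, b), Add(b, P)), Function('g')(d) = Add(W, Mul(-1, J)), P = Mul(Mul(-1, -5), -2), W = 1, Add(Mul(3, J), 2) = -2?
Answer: Rational(20449, 9) ≈ 2272.1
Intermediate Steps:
J = Rational(-4, 3) (J = Add(Rational(-2, 3), Mul(Rational(1, 3), -2)) = Add(Rational(-2, 3), Rational(-2, 3)) = Rational(-4, 3) ≈ -1.3333)
P = -10 (P = Mul(5, -2) = -10)
Function('g')(d) = Rational(7, 3) (Function('g')(d) = Add(1, Mul(-1, Rational(-4, 3))) = Add(1, Rational(4, 3)) = Rational(7, 3))
Function('M')(b) = Mul(2, b, Add(-10, b)) (Function('M')(b) = Mul(Add(b, b), Add(b, -10)) = Mul(Mul(2, b), Add(-10, b)) = Mul(2, b, Add(-10, b)))
Pow(Add(Function('g')(3), Function('M')(5)), 2) = Pow(Add(Rational(7, 3), Mul(2, 5, Add(-10, 5))), 2) = Pow(Add(Rational(7, 3), Mul(2, 5, -5)), 2) = Pow(Add(Rational(7, 3), -50), 2) = Pow(Rational(-143, 3), 2) = Rational(20449, 9)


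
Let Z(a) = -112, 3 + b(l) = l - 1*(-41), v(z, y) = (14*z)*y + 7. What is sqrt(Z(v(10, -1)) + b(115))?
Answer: sqrt(41) ≈ 6.4031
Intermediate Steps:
v(z, y) = 7 + 14*y*z (v(z, y) = 14*y*z + 7 = 7 + 14*y*z)
b(l) = 38 + l (b(l) = -3 + (l - 1*(-41)) = -3 + (l + 41) = -3 + (41 + l) = 38 + l)
sqrt(Z(v(10, -1)) + b(115)) = sqrt(-112 + (38 + 115)) = sqrt(-112 + 153) = sqrt(41)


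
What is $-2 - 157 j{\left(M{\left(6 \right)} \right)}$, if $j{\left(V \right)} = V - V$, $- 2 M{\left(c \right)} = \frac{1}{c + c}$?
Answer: $-2$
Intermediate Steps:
$M{\left(c \right)} = - \frac{1}{4 c}$ ($M{\left(c \right)} = - \frac{1}{2 \left(c + c\right)} = - \frac{1}{2 \cdot 2 c} = - \frac{\frac{1}{2} \frac{1}{c}}{2} = - \frac{1}{4 c}$)
$j{\left(V \right)} = 0$
$-2 - 157 j{\left(M{\left(6 \right)} \right)} = -2 - 0 = -2 + 0 = -2$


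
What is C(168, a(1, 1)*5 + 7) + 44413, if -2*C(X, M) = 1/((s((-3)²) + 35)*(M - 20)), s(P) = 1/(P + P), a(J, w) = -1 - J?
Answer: 644565878/14513 ≈ 44413.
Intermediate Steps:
s(P) = 1/(2*P)
C(X, M) = -1/(2*(-6310/9 + 631*M/18)) (C(X, M) = -1/((M - 20)*(1/(2*((-3)²)) + 35))/2 = -1/((-20 + M)*((½)/9 + 35))/2 = -1/((-20 + M)*((½)*(⅑) + 35))/2 = -1/((-20 + M)*(1/18 + 35))/2 = -18/(631*(-20 + M))/2 = -1/(2*(-6310/9 + 631*M/18)))
C(168, a(1, 1)*5 + 7) + 44413 = -9/(-12620 + 631*((-1 - 1*1)*5 + 7)) + 44413 = -9/(-12620 + 631*((-1 - 1)*5 + 7)) + 44413 = -9/(-12620 + 631*(-2*5 + 7)) + 44413 = -9/(-12620 + 631*(-10 + 7)) + 44413 = -9/(-12620 + 631*(-3)) + 44413 = -9/(-12620 - 1893) + 44413 = -9/(-14513) + 44413 = -9*(-1/14513) + 44413 = 9/14513 + 44413 = 644565878/14513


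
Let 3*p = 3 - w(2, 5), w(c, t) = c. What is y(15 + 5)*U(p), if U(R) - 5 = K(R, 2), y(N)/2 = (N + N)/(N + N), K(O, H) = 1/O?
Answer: 16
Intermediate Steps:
y(N) = 2 (y(N) = 2*((N + N)/(N + N)) = 2*((2*N)/((2*N))) = 2*((2*N)*(1/(2*N))) = 2*1 = 2)
p = ⅓ (p = (3 - 1*2)/3 = (3 - 2)/3 = (⅓)*1 = ⅓ ≈ 0.33333)
U(R) = 5 + 1/R
y(15 + 5)*U(p) = 2*(5 + 1/(⅓)) = 2*(5 + 3) = 2*8 = 16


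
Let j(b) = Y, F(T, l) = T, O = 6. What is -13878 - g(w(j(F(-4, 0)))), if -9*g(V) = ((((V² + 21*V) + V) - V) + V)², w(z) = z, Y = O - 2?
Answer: -114086/9 ≈ -12676.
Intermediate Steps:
Y = 4 (Y = 6 - 2 = 4)
j(b) = 4
g(V) = -(V² + 22*V)²/9 (g(V) = -((((V² + 21*V) + V) - V) + V)²/9 = -(((V² + 22*V) - V) + V)²/9 = -((V² + 21*V) + V)²/9 = -(V² + 22*V)²/9)
-13878 - g(w(j(F(-4, 0)))) = -13878 - (-1)*4²*(22 + 4)²/9 = -13878 - (-1)*16*26²/9 = -13878 - (-1)*16*676/9 = -13878 - 1*(-10816/9) = -13878 + 10816/9 = -114086/9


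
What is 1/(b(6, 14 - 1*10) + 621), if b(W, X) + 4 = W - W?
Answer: 1/617 ≈ 0.0016207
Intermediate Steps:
b(W, X) = -4 (b(W, X) = -4 + (W - W) = -4 + 0 = -4)
1/(b(6, 14 - 1*10) + 621) = 1/(-4 + 621) = 1/617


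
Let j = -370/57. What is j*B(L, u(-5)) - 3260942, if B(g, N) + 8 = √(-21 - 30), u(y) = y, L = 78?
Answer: -185870734/57 - 370*I*√51/57 ≈ -3.2609e+6 - 46.357*I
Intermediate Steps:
B(g, N) = -8 + I*√51 (B(g, N) = -8 + √(-21 - 30) = -8 + √(-51) = -8 + I*√51)
j = -370/57 (j = -370*1/57 = -370/57 ≈ -6.4912)
j*B(L, u(-5)) - 3260942 = -370*(-8 + I*√51)/57 - 3260942 = (2960/57 - 370*I*√51/57) - 3260942 = -185870734/57 - 370*I*√51/57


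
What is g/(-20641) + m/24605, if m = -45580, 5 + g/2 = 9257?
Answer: -279221540/101574361 ≈ -2.7489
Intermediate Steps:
g = 18504 (g = -10 + 2*9257 = -10 + 18514 = 18504)
g/(-20641) + m/24605 = 18504/(-20641) - 45580/24605 = 18504*(-1/20641) - 45580*1/24605 = -18504/20641 - 9116/4921 = -279221540/101574361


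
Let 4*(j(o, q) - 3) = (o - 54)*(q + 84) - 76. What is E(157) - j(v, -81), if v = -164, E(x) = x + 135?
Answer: 943/2 ≈ 471.50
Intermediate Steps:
E(x) = 135 + x
j(o, q) = -16 + (-54 + o)*(84 + q)/4 (j(o, q) = 3 + ((o - 54)*(q + 84) - 76)/4 = 3 + ((-54 + o)*(84 + q) - 76)/4 = 3 + (-76 + (-54 + o)*(84 + q))/4 = 3 + (-19 + (-54 + o)*(84 + q)/4) = -16 + (-54 + o)*(84 + q)/4)
E(157) - j(v, -81) = (135 + 157) - (-1150 + 21*(-164) - 27/2*(-81) + (¼)*(-164)*(-81)) = 292 - (-1150 - 3444 + 2187/2 + 3321) = 292 - 1*(-359/2) = 292 + 359/2 = 943/2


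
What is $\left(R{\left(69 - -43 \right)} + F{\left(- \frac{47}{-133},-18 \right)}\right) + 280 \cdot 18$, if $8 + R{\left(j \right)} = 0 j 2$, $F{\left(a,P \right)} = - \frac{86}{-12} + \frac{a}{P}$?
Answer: $\frac{6031859}{1197} \approx 5039.1$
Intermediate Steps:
$F{\left(a,P \right)} = \frac{43}{6} + \frac{a}{P}$ ($F{\left(a,P \right)} = \left(-86\right) \left(- \frac{1}{12}\right) + \frac{a}{P} = \frac{43}{6} + \frac{a}{P}$)
$R{\left(j \right)} = -8$ ($R{\left(j \right)} = -8 + 0 j 2 = -8 + 0 \cdot 2 = -8 + 0 = -8$)
$\left(R{\left(69 - -43 \right)} + F{\left(- \frac{47}{-133},-18 \right)}\right) + 280 \cdot 18 = \left(-8 + \left(\frac{43}{6} + \frac{\left(-47\right) \frac{1}{-133}}{-18}\right)\right) + 280 \cdot 18 = \left(-8 + \left(\frac{43}{6} + \left(-47\right) \left(- \frac{1}{133}\right) \left(- \frac{1}{18}\right)\right)\right) + 5040 = \left(-8 + \left(\frac{43}{6} + \frac{47}{133} \left(- \frac{1}{18}\right)\right)\right) + 5040 = \left(-8 + \left(\frac{43}{6} - \frac{47}{2394}\right)\right) + 5040 = \left(-8 + \frac{8555}{1197}\right) + 5040 = - \frac{1021}{1197} + 5040 = \frac{6031859}{1197}$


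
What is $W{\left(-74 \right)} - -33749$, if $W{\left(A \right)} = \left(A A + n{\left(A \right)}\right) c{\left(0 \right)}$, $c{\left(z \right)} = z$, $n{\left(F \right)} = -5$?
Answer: $33749$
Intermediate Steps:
$W{\left(A \right)} = 0$ ($W{\left(A \right)} = \left(A A - 5\right) 0 = \left(A^{2} - 5\right) 0 = \left(-5 + A^{2}\right) 0 = 0$)
$W{\left(-74 \right)} - -33749 = 0 - -33749 = 0 + 33749 = 33749$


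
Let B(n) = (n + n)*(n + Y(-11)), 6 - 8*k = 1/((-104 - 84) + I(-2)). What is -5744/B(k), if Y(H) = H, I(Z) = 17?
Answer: 5374729728/14399567 ≈ 373.26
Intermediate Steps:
k = 1027/1368 (k = 3/4 - 1/(8*((-104 - 84) + 17)) = 3/4 - 1/(8*(-188 + 17)) = 3/4 - 1/8/(-171) = 3/4 - 1/8*(-1/171) = 3/4 + 1/1368 = 1027/1368 ≈ 0.75073)
B(n) = 2*n*(-11 + n) (B(n) = (n + n)*(n - 11) = (2*n)*(-11 + n) = 2*n*(-11 + n))
-5744/B(k) = -5744*684/(1027*(-11 + 1027/1368)) = -5744/(2*(1027/1368)*(-14021/1368)) = -5744/(-14399567/935712) = -5744*(-935712/14399567) = 5374729728/14399567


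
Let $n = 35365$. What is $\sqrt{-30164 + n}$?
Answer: $\sqrt{5201} \approx 72.118$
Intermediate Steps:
$\sqrt{-30164 + n} = \sqrt{-30164 + 35365} = \sqrt{5201}$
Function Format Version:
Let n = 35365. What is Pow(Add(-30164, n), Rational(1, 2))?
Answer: Pow(5201, Rational(1, 2)) ≈ 72.118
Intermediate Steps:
Pow(Add(-30164, n), Rational(1, 2)) = Pow(Add(-30164, 35365), Rational(1, 2)) = Pow(5201, Rational(1, 2))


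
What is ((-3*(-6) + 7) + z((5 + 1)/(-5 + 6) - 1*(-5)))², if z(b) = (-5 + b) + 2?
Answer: 1089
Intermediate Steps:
z(b) = -3 + b
((-3*(-6) + 7) + z((5 + 1)/(-5 + 6) - 1*(-5)))² = ((-3*(-6) + 7) + (-3 + ((5 + 1)/(-5 + 6) - 1*(-5))))² = ((18 + 7) + (-3 + (6/1 + 5)))² = (25 + (-3 + (6*1 + 5)))² = (25 + (-3 + (6 + 5)))² = (25 + (-3 + 11))² = (25 + 8)² = 33² = 1089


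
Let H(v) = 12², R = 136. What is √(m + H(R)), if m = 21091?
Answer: √21235 ≈ 145.72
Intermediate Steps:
H(v) = 144
√(m + H(R)) = √(21091 + 144) = √21235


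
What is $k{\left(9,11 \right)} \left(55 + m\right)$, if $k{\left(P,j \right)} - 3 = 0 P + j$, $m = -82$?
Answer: $-378$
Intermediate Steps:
$k{\left(P,j \right)} = 3 + j$ ($k{\left(P,j \right)} = 3 + \left(0 P + j\right) = 3 + \left(0 + j\right) = 3 + j$)
$k{\left(9,11 \right)} \left(55 + m\right) = \left(3 + 11\right) \left(55 - 82\right) = 14 \left(-27\right) = -378$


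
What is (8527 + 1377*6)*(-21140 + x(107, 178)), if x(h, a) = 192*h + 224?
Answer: -6245508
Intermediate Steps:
x(h, a) = 224 + 192*h
(8527 + 1377*6)*(-21140 + x(107, 178)) = (8527 + 1377*6)*(-21140 + (224 + 192*107)) = (8527 + 8262)*(-21140 + (224 + 20544)) = 16789*(-21140 + 20768) = 16789*(-372) = -6245508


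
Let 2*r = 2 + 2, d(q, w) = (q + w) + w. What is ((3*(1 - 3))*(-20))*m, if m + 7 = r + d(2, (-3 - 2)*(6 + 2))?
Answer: -9960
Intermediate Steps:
d(q, w) = q + 2*w
r = 2 (r = (2 + 2)/2 = (½)*4 = 2)
m = -83 (m = -7 + (2 + (2 + 2*((-3 - 2)*(6 + 2)))) = -7 + (2 + (2 + 2*(-5*8))) = -7 + (2 + (2 + 2*(-40))) = -7 + (2 + (2 - 80)) = -7 + (2 - 78) = -7 - 76 = -83)
((3*(1 - 3))*(-20))*m = ((3*(1 - 3))*(-20))*(-83) = ((3*(-2))*(-20))*(-83) = -6*(-20)*(-83) = 120*(-83) = -9960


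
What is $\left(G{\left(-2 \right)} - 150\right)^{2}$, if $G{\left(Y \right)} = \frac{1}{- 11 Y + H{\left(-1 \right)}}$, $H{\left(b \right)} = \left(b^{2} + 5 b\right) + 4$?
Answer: $\frac{10883401}{484} \approx 22486.0$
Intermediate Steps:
$H{\left(b \right)} = 4 + b^{2} + 5 b$
$G{\left(Y \right)} = - \frac{1}{11 Y}$ ($G{\left(Y \right)} = \frac{1}{- 11 Y + \left(4 + \left(-1\right)^{2} + 5 \left(-1\right)\right)} = \frac{1}{- 11 Y + \left(4 + 1 - 5\right)} = \frac{1}{- 11 Y + 0} = \frac{1}{\left(-11\right) Y} = - \frac{1}{11 Y}$)
$\left(G{\left(-2 \right)} - 150\right)^{2} = \left(- \frac{1}{11 \left(-2\right)} - 150\right)^{2} = \left(\left(- \frac{1}{11}\right) \left(- \frac{1}{2}\right) - 150\right)^{2} = \left(\frac{1}{22} - 150\right)^{2} = \left(- \frac{3299}{22}\right)^{2} = \frac{10883401}{484}$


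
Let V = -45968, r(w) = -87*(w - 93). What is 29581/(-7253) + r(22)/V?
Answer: -1404581189/333405904 ≈ -4.2128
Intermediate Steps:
r(w) = 8091 - 87*w (r(w) = -87*(-93 + w) = 8091 - 87*w)
29581/(-7253) + r(22)/V = 29581/(-7253) + (8091 - 87*22)/(-45968) = 29581*(-1/7253) + (8091 - 1914)*(-1/45968) = -29581/7253 + 6177*(-1/45968) = -29581/7253 - 6177/45968 = -1404581189/333405904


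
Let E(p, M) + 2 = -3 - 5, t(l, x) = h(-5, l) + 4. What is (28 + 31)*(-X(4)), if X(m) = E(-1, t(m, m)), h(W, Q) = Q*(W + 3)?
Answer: 590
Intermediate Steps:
h(W, Q) = Q*(3 + W)
t(l, x) = 4 - 2*l (t(l, x) = l*(3 - 5) + 4 = l*(-2) + 4 = -2*l + 4 = 4 - 2*l)
E(p, M) = -10 (E(p, M) = -2 + (-3 - 5) = -2 - 8 = -10)
X(m) = -10
(28 + 31)*(-X(4)) = (28 + 31)*(-1*(-10)) = 59*10 = 590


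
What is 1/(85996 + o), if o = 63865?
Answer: 1/149861 ≈ 6.6729e-6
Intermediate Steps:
1/(85996 + o) = 1/(85996 + 63865) = 1/149861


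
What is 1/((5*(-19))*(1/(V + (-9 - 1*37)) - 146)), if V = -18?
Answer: 64/887775 ≈ 7.2090e-5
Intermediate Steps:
1/((5*(-19))*(1/(V + (-9 - 1*37)) - 146)) = 1/((5*(-19))*(1/(-18 + (-9 - 1*37)) - 146)) = 1/(-95*(1/(-18 + (-9 - 37)) - 146)) = 1/(-95*(1/(-18 - 46) - 146)) = 1/(-95*(1/(-64) - 146)) = 1/(-95*(-1/64 - 146)) = 1/(-95*(-9345/64)) = 1/(887775/64) = 64/887775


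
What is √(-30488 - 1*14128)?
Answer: 26*I*√66 ≈ 211.23*I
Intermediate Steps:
√(-30488 - 1*14128) = √(-30488 - 14128) = √(-44616) = 26*I*√66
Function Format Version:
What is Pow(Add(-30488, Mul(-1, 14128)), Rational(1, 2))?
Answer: Mul(26, I, Pow(66, Rational(1, 2))) ≈ Mul(211.23, I)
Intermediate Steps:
Pow(Add(-30488, Mul(-1, 14128)), Rational(1, 2)) = Pow(Add(-30488, -14128), Rational(1, 2)) = Pow(-44616, Rational(1, 2)) = Mul(26, I, Pow(66, Rational(1, 2)))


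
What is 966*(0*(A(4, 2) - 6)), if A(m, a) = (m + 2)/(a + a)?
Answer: 0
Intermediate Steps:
A(m, a) = (2 + m)/(2*a) (A(m, a) = (2 + m)/((2*a)) = (2 + m)*(1/(2*a)) = (2 + m)/(2*a))
966*(0*(A(4, 2) - 6)) = 966*(0*((½)*(2 + 4)/2 - 6)) = 966*(0*((½)*(½)*6 - 6)) = 966*(0*(3/2 - 6)) = 966*(0*(-9/2)) = 966*0 = 0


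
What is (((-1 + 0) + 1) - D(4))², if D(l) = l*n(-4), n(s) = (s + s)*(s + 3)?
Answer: 1024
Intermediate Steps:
n(s) = 2*s*(3 + s) (n(s) = (2*s)*(3 + s) = 2*s*(3 + s))
D(l) = 8*l (D(l) = l*(2*(-4)*(3 - 4)) = l*(2*(-4)*(-1)) = l*8 = 8*l)
(((-1 + 0) + 1) - D(4))² = (((-1 + 0) + 1) - 8*4)² = ((-1 + 1) - 1*32)² = (0 - 32)² = (-32)² = 1024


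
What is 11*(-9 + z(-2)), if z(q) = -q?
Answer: -77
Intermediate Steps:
11*(-9 + z(-2)) = 11*(-9 - 1*(-2)) = 11*(-9 + 2) = 11*(-7) = -77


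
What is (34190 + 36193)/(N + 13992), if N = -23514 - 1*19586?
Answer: -70383/29108 ≈ -2.4180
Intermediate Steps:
N = -43100 (N = -23514 - 19586 = -43100)
(34190 + 36193)/(N + 13992) = (34190 + 36193)/(-43100 + 13992) = 70383/(-29108) = 70383*(-1/29108) = -70383/29108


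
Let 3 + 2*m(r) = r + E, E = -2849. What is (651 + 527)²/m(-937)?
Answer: -2775368/3789 ≈ -732.48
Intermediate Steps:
m(r) = -1426 + r/2 (m(r) = -3/2 + (r - 2849)/2 = -3/2 + (-2849 + r)/2 = -3/2 + (-2849/2 + r/2) = -1426 + r/2)
(651 + 527)²/m(-937) = (651 + 527)²/(-1426 + (½)*(-937)) = 1178²/(-1426 - 937/2) = 1387684/(-3789/2) = 1387684*(-2/3789) = -2775368/3789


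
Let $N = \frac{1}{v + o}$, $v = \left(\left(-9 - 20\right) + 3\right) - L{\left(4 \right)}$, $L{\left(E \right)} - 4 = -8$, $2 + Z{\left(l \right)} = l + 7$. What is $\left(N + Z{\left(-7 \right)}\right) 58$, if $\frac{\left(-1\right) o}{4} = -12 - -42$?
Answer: $- \frac{8265}{71} \approx -116.41$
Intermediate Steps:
$Z{\left(l \right)} = 5 + l$ ($Z{\left(l \right)} = -2 + \left(l + 7\right) = -2 + \left(7 + l\right) = 5 + l$)
$L{\left(E \right)} = -4$ ($L{\left(E \right)} = 4 - 8 = -4$)
$o = -120$ ($o = - 4 \left(-12 - -42\right) = - 4 \left(-12 + 42\right) = \left(-4\right) 30 = -120$)
$v = -22$ ($v = \left(\left(-9 - 20\right) + 3\right) - -4 = \left(-29 + 3\right) + 4 = -26 + 4 = -22$)
$N = - \frac{1}{142}$ ($N = \frac{1}{-22 - 120} = \frac{1}{-142} = - \frac{1}{142} \approx -0.0070423$)
$\left(N + Z{\left(-7 \right)}\right) 58 = \left(- \frac{1}{142} + \left(5 - 7\right)\right) 58 = \left(- \frac{1}{142} - 2\right) 58 = \left(- \frac{285}{142}\right) 58 = - \frac{8265}{71}$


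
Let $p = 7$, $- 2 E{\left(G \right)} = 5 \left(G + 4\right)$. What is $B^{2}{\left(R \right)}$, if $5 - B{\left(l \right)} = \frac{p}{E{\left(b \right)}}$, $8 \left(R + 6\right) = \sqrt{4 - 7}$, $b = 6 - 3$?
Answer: $\frac{729}{25} \approx 29.16$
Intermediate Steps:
$b = 3$
$R = -6 + \frac{i \sqrt{3}}{8}$ ($R = -6 + \frac{\sqrt{4 - 7}}{8} = -6 + \frac{\sqrt{-3}}{8} = -6 + \frac{i \sqrt{3}}{8} \approx -6.0 + 0.21651 i$)
$E{\left(G \right)} = -10 - \frac{5 G}{2}$ ($E{\left(G \right)} = - \frac{5 \left(G + 4\right)}{2} = - \frac{5 \left(4 + G\right)}{2} = - \frac{20 + 5 G}{2} = -10 - \frac{5 G}{2}$)
$B{\left(l \right)} = \frac{27}{5}$ ($B{\left(l \right)} = 5 - \frac{7}{-10 - \frac{15}{2}} = 5 - \frac{7}{- \frac{35}{2}} = 5 - 7 \left(- \frac{2}{35}\right) = 5 - - \frac{2}{5} = 5 + \frac{2}{5} = \frac{27}{5}$)
$B^{2}{\left(R \right)} = \left(\frac{27}{5}\right)^{2} = \frac{729}{25}$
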